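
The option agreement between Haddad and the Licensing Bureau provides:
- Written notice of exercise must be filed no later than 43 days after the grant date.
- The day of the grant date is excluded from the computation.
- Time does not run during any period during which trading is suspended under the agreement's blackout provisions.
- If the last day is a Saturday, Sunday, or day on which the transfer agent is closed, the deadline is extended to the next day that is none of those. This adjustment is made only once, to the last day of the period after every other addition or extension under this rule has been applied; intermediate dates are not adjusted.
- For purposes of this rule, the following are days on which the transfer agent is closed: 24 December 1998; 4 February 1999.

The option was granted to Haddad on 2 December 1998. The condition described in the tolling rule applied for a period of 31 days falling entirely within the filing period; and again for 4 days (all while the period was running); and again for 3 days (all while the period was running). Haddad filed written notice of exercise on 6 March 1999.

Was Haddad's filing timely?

43 days after 2 December 1998 is January 14, 1999.
Tolling adds 31 days: January 14, 1999 + 31 days = February 14, 1999.
Tolling adds 4 days: February 14, 1999 + 4 days = February 18, 1999.
Tolling adds 3 days: February 18, 1999 + 3 days = February 21, 1999.
February 21, 1999 is Sunday. The next qualifying day is February 22, 1999.
The deadline is February 22, 1999; the filing on March 6, 1999 is after that date.

No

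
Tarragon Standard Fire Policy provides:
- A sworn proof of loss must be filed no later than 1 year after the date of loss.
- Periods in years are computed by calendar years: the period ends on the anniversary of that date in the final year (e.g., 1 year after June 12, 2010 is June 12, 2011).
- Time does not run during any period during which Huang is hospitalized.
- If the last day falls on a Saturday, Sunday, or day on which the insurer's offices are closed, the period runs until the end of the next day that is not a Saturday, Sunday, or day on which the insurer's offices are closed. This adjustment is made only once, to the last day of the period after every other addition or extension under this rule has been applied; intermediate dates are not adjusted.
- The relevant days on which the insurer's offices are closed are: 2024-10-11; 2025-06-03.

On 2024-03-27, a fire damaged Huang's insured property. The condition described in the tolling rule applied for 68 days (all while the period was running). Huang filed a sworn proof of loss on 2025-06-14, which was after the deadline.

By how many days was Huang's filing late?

1 year after 2024-03-27 is March 27, 2025.
Tolling adds 68 days: March 27, 2025 + 68 days = June 3, 2025.
June 3, 2025 is a listed holiday. The next qualifying day is June 4, 2025.
The deadline is June 4, 2025; from June 4, 2025 to June 14, 2025 is 10 days.

10 days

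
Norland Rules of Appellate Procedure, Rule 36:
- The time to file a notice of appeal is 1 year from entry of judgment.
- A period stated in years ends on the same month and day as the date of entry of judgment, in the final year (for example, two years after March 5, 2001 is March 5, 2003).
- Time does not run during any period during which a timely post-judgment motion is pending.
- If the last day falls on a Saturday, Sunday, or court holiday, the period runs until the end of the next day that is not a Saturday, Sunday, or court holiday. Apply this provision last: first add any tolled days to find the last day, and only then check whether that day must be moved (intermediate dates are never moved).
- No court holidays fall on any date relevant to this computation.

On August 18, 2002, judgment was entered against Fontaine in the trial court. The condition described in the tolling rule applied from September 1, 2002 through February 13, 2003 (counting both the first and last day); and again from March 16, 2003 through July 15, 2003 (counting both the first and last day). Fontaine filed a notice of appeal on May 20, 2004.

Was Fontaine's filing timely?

1 year after August 18, 2002 is August 18, 2003.
From September 1, 2002 through February 13, 2003 inclusive is 166 days; tolling adds 166 days: August 18, 2003 + 166 days = January 31, 2004.
From March 16, 2003 through July 15, 2003 inclusive is 122 days; tolling adds 122 days: January 31, 2004 + 122 days = June 1, 2004.
June 1, 2004 is a Tuesday and not a court holiday, so no extension applies.
The deadline is June 1, 2004; the filing on May 20, 2004 is on or before that date.

Yes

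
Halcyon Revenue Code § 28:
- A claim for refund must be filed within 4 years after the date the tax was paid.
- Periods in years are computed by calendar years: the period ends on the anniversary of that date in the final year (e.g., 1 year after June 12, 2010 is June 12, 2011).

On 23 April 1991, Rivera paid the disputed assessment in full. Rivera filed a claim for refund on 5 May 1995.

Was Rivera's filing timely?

No

4 years after 23 April 1991 is April 23, 1995.
The deadline is April 23, 1995; the filing on May 5, 1995 is after that date.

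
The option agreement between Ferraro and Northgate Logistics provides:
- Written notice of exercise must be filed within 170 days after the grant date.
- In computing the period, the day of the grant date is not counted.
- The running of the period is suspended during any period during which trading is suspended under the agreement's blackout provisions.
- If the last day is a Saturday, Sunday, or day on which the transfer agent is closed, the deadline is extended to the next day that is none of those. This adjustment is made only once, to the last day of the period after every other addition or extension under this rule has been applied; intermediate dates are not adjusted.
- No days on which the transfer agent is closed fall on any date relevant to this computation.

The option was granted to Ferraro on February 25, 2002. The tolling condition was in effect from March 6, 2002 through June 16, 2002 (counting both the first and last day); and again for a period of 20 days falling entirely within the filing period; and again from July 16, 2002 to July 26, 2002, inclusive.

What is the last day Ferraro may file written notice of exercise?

December 26, 2002

170 days after February 25, 2002 is August 14, 2002.
From March 6, 2002 through June 16, 2002 inclusive is 103 days; tolling adds 103 days: August 14, 2002 + 103 days = November 25, 2002.
Tolling adds 20 days: November 25, 2002 + 20 days = December 15, 2002.
From July 16, 2002 through July 26, 2002 inclusive is 11 days; tolling adds 11 days: December 15, 2002 + 11 days = December 26, 2002.
December 26, 2002 is a Thursday and not a day on which the transfer agent is closed, so no extension applies.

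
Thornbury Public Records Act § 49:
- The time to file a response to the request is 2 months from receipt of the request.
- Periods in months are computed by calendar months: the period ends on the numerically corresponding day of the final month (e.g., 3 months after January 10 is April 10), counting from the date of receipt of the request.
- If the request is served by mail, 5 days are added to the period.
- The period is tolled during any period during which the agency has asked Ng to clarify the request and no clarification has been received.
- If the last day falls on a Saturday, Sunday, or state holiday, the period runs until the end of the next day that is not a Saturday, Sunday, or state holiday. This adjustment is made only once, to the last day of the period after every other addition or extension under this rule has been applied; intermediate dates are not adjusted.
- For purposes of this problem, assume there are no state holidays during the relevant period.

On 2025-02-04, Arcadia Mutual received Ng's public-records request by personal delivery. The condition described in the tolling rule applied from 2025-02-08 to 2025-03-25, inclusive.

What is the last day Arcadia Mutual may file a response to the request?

May 20, 2025

2 months after 2025-02-04 is April 4, 2025.
Service was not by mail, so no mail extension applies.
From February 8, 2025 through March 25, 2025 inclusive is 46 days; tolling adds 46 days: April 4, 2025 + 46 days = May 20, 2025.
May 20, 2025 is a Tuesday and not a state holiday, so no extension applies.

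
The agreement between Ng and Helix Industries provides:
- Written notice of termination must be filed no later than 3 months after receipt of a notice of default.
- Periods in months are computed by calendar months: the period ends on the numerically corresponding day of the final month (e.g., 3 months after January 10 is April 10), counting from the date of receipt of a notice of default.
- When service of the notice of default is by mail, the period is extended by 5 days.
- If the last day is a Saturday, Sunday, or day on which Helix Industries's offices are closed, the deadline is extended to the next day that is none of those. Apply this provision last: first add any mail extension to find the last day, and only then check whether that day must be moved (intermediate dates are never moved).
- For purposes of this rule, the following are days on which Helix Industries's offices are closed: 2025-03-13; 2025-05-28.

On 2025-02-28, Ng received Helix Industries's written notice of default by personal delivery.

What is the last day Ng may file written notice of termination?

May 29, 2025

3 months after 2025-02-28 is May 28, 2025.
Service was not by mail, so no mail extension applies.
May 28, 2025 is a listed holiday. The next qualifying day is May 29, 2025.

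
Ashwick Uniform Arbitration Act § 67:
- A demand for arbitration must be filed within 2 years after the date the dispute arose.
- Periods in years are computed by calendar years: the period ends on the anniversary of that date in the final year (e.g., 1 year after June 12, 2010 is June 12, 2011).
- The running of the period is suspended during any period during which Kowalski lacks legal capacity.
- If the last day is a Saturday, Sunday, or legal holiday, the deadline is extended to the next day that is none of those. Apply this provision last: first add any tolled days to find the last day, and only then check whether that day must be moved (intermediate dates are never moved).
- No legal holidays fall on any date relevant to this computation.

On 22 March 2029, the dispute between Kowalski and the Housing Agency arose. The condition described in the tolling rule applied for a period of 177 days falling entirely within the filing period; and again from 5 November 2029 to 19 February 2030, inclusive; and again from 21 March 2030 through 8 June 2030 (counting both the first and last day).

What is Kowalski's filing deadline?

March 22, 2032

2 years after 22 March 2029 is March 22, 2031.
Tolling adds 177 days: March 22, 2031 + 177 days = September 15, 2031.
From November 5, 2029 through February 19, 2030 inclusive is 107 days; tolling adds 107 days: September 15, 2031 + 107 days = December 31, 2031.
From March 21, 2030 through June 8, 2030 inclusive is 80 days; tolling adds 80 days: December 31, 2031 + 80 days = March 20, 2032.
March 20, 2032 is Saturday; March 21, 2032 is Sunday. The next qualifying day is March 22, 2032.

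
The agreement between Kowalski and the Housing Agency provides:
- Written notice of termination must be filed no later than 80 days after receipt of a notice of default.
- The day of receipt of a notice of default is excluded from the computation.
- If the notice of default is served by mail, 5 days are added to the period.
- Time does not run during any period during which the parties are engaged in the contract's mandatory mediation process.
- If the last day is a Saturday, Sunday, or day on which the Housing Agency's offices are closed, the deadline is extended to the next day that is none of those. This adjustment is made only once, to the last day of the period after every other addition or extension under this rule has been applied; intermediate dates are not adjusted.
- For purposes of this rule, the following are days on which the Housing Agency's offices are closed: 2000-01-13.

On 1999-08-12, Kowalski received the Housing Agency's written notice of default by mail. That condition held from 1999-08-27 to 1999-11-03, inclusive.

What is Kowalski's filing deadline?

80 days after 1999-08-12 is October 31, 1999.
Service was by mail, adding 5 days: October 31, 1999 + 5 days = November 5, 1999.
From August 27, 1999 through November 3, 1999 inclusive is 69 days; tolling adds 69 days: November 5, 1999 + 69 days = January 13, 2000.
January 13, 2000 is a listed holiday. The next qualifying day is January 14, 2000.

January 14, 2000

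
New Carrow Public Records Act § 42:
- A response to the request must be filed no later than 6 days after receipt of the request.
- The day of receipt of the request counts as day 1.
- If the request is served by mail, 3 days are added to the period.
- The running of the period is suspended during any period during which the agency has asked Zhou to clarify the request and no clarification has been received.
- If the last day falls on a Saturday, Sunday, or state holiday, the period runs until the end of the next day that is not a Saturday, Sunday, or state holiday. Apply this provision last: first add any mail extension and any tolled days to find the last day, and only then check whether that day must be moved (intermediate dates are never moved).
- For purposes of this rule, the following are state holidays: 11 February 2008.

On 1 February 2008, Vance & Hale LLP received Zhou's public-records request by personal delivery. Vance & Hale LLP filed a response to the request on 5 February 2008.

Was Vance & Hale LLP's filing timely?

Counting 1 February 2008 as day 1, day 6 is February 6, 2008.
Service was not by mail, so no mail extension applies.
February 6, 2008 is a Wednesday and not a state holiday, so no extension applies.
The deadline is February 6, 2008; the filing on February 5, 2008 is on or before that date.

Yes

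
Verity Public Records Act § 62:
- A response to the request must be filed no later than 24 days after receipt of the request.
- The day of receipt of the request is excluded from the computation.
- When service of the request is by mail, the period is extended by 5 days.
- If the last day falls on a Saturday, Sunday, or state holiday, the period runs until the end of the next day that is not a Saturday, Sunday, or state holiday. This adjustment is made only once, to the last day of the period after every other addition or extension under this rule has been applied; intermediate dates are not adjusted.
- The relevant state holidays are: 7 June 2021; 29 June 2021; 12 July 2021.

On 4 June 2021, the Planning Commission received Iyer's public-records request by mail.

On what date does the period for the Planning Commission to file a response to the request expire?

24 days after 4 June 2021 is June 28, 2021.
Service was by mail, adding 5 days: June 28, 2021 + 5 days = July 3, 2021.
July 3, 2021 is Saturday; July 4, 2021 is Sunday. The next qualifying day is July 5, 2021.

July 5, 2021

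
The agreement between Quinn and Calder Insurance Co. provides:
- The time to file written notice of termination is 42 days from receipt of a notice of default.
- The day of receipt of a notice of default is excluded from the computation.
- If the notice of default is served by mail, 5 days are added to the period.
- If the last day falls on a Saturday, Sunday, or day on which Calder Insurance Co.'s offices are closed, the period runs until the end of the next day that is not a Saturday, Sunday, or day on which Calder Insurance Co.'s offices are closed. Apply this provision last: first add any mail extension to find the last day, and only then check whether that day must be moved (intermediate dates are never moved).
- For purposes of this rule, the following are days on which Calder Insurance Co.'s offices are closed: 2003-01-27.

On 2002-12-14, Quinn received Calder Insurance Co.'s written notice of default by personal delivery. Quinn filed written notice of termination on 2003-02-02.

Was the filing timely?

No

42 days after 2002-12-14 is January 25, 2003.
Service was not by mail, so no mail extension applies.
January 25, 2003 is Saturday; January 26, 2003 is Sunday; January 27, 2003 is a listed holiday. The next qualifying day is January 28, 2003.
The deadline is January 28, 2003; the filing on February 2, 2003 is after that date.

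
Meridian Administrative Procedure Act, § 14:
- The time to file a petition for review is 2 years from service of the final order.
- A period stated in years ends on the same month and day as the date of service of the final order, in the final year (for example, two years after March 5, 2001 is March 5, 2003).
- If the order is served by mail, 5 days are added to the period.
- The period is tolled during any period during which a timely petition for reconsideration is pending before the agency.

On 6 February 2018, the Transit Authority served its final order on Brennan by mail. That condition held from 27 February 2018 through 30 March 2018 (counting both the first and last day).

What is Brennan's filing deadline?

2 years after 6 February 2018 is February 6, 2020.
Service was by mail, adding 5 days: February 6, 2020 + 5 days = February 11, 2020.
From February 27, 2018 through March 30, 2018 inclusive is 32 days; tolling adds 32 days: February 11, 2020 + 32 days = March 14, 2020.

March 14, 2020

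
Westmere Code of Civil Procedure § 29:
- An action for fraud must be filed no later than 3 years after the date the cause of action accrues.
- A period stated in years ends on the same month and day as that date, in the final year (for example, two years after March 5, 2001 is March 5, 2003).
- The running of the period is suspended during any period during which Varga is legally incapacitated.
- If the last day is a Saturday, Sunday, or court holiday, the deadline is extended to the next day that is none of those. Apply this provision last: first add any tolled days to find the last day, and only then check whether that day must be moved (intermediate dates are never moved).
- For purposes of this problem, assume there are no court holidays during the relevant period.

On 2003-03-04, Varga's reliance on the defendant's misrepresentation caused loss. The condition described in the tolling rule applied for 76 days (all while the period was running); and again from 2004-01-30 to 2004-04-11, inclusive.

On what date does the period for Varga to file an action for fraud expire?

July 31, 2006

3 years after 2003-03-04 is March 4, 2006.
Tolling adds 76 days: March 4, 2006 + 76 days = May 19, 2006.
From January 30, 2004 through April 11, 2004 inclusive is 73 days; tolling adds 73 days: May 19, 2006 + 73 days = July 31, 2006.
July 31, 2006 is a Monday and not a court holiday, so no extension applies.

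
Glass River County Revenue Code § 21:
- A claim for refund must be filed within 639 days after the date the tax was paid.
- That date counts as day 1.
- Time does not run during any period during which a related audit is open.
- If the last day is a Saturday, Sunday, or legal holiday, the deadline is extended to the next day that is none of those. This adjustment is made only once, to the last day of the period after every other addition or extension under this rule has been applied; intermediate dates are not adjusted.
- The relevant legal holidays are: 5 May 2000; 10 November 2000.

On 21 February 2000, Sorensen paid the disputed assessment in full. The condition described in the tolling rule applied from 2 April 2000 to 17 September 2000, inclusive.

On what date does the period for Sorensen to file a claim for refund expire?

Counting 21 February 2000 as day 1, day 639 is November 20, 2001.
From April 2, 2000 through September 17, 2000 inclusive is 169 days; tolling adds 169 days: November 20, 2001 + 169 days = May 8, 2002.
May 8, 2002 is a Wednesday and not a legal holiday, so no extension applies.

May 8, 2002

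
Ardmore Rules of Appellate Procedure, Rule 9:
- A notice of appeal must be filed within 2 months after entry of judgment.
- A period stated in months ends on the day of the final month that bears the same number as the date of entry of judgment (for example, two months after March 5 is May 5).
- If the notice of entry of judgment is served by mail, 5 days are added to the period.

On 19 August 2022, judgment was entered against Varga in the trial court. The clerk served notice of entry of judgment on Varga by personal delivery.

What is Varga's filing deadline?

October 19, 2022

2 months after 19 August 2022 is October 19, 2022.
Service was not by mail, so no mail extension applies.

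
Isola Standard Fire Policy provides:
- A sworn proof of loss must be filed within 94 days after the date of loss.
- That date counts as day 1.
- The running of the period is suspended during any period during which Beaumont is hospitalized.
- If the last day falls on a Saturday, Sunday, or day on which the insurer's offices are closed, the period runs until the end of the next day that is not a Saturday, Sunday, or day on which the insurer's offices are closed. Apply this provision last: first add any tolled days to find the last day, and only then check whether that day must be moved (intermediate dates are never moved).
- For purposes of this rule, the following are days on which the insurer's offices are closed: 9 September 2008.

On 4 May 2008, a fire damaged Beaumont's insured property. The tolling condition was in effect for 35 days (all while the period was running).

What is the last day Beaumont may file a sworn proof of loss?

September 10, 2008

Counting 4 May 2008 as day 1, day 94 is August 5, 2008.
Tolling adds 35 days: August 5, 2008 + 35 days = September 9, 2008.
September 9, 2008 is a listed holiday. The next qualifying day is September 10, 2008.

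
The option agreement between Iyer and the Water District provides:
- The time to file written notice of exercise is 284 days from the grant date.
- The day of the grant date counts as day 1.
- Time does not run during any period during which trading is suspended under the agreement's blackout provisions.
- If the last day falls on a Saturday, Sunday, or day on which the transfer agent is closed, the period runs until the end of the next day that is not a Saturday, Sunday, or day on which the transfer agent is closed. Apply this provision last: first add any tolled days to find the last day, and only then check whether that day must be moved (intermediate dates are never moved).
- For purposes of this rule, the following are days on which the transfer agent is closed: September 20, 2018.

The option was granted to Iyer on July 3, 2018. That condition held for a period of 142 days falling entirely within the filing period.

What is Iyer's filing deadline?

Counting July 3, 2018 as day 1, day 284 is April 12, 2019.
Tolling adds 142 days: April 12, 2019 + 142 days = September 1, 2019.
September 1, 2019 is Sunday. The next qualifying day is September 2, 2019.

September 2, 2019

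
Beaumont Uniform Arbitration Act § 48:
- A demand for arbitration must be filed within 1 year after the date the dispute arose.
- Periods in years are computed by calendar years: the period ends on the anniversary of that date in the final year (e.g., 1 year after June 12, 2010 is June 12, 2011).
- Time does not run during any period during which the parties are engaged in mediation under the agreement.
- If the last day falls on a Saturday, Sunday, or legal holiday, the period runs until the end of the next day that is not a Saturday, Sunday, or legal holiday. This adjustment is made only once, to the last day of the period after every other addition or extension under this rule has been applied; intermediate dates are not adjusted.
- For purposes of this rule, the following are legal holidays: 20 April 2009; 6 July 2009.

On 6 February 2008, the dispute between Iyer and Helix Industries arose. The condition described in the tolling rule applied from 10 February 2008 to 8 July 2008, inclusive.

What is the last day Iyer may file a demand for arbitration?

July 7, 2009

1 year after 6 February 2008 is February 6, 2009.
From February 10, 2008 through July 8, 2008 inclusive is 150 days; tolling adds 150 days: February 6, 2009 + 150 days = July 6, 2009.
July 6, 2009 is a listed holiday. The next qualifying day is July 7, 2009.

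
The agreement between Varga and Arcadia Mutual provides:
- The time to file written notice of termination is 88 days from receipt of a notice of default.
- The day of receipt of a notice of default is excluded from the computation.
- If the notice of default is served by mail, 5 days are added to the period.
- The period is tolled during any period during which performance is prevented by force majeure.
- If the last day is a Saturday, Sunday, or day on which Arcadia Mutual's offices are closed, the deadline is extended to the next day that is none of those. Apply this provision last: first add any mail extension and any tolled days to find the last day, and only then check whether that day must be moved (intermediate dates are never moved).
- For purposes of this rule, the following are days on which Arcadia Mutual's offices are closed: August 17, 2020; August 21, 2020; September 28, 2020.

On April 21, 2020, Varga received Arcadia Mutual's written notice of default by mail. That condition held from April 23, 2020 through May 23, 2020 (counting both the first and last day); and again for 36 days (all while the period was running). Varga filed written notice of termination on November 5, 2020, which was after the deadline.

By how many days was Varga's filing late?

88 days after April 21, 2020 is July 18, 2020.
Service was by mail, adding 5 days: July 18, 2020 + 5 days = July 23, 2020.
From April 23, 2020 through May 23, 2020 inclusive is 31 days; tolling adds 31 days: July 23, 2020 + 31 days = August 23, 2020.
Tolling adds 36 days: August 23, 2020 + 36 days = September 28, 2020.
September 28, 2020 is a listed holiday. The next qualifying day is September 29, 2020.
The deadline is September 29, 2020; from September 29, 2020 to November 5, 2020 is 37 days.

37 days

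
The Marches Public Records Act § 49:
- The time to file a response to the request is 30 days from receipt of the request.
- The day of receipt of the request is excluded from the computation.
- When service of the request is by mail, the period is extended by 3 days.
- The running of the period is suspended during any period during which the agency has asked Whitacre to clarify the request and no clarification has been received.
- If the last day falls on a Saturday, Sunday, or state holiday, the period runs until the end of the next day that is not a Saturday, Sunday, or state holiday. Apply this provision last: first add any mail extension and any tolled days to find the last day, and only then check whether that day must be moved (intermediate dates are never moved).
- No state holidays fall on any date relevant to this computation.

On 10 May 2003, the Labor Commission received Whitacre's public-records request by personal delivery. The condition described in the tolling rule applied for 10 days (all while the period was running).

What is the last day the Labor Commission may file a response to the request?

30 days after 10 May 2003 is June 9, 2003.
Service was not by mail, so no mail extension applies.
Tolling adds 10 days: June 9, 2003 + 10 days = June 19, 2003.
June 19, 2003 is a Thursday and not a state holiday, so no extension applies.

June 19, 2003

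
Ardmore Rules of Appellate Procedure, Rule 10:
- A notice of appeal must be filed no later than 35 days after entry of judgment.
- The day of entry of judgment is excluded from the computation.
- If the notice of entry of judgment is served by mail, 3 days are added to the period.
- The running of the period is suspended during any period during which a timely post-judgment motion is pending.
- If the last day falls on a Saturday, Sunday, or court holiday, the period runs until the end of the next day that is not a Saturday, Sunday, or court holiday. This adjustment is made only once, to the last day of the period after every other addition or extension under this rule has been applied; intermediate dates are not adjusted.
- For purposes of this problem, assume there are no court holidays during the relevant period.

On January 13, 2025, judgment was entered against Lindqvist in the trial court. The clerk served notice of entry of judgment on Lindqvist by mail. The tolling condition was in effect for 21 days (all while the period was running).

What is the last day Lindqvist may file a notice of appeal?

35 days after January 13, 2025 is February 17, 2025.
Service was by mail, adding 3 days: February 17, 2025 + 3 days = February 20, 2025.
Tolling adds 21 days: February 20, 2025 + 21 days = March 13, 2025.
March 13, 2025 is a Thursday and not a court holiday, so no extension applies.

March 13, 2025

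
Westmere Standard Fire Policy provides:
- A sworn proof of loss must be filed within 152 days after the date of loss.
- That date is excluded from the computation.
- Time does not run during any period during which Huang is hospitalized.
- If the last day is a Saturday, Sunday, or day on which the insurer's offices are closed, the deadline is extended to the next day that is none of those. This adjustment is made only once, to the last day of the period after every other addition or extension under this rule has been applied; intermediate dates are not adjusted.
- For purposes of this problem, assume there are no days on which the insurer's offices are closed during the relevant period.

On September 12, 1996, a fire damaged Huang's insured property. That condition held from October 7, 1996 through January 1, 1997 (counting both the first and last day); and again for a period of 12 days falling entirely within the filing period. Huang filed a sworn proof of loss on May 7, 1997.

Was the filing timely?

152 days after September 12, 1996 is February 11, 1997.
From October 7, 1996 through January 1, 1997 inclusive is 87 days; tolling adds 87 days: February 11, 1997 + 87 days = May 9, 1997.
Tolling adds 12 days: May 9, 1997 + 12 days = May 21, 1997.
May 21, 1997 is a Wednesday and not a day on which the insurer's offices are closed, so no extension applies.
The deadline is May 21, 1997; the filing on May 7, 1997 is on or before that date.

Yes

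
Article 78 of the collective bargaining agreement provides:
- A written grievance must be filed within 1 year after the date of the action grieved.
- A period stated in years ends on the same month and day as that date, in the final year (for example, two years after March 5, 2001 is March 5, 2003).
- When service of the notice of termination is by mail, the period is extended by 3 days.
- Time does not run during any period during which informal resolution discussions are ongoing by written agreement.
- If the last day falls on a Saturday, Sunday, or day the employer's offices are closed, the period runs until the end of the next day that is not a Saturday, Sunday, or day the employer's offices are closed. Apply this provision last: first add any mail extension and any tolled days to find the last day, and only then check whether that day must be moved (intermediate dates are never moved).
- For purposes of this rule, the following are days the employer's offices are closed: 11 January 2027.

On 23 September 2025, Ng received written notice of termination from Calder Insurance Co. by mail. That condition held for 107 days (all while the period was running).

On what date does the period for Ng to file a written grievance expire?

1 year after 23 September 2025 is September 23, 2026.
Service was by mail, adding 3 days: September 23, 2026 + 3 days = September 26, 2026.
Tolling adds 107 days: September 26, 2026 + 107 days = January 11, 2027.
January 11, 2027 is a listed holiday. The next qualifying day is January 12, 2027.

January 12, 2027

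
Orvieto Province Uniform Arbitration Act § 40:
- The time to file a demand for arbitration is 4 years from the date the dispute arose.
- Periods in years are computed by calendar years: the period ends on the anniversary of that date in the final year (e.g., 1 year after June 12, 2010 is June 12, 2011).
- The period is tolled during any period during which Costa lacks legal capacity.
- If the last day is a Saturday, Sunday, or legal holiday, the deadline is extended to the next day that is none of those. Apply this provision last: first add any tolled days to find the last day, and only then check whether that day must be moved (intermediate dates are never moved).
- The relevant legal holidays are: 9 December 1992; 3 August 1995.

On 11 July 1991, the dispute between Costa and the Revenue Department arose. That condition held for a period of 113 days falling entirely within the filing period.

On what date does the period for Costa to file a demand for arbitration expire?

November 1, 1995

4 years after 11 July 1991 is July 11, 1995.
Tolling adds 113 days: July 11, 1995 + 113 days = November 1, 1995.
November 1, 1995 is a Wednesday and not a legal holiday, so no extension applies.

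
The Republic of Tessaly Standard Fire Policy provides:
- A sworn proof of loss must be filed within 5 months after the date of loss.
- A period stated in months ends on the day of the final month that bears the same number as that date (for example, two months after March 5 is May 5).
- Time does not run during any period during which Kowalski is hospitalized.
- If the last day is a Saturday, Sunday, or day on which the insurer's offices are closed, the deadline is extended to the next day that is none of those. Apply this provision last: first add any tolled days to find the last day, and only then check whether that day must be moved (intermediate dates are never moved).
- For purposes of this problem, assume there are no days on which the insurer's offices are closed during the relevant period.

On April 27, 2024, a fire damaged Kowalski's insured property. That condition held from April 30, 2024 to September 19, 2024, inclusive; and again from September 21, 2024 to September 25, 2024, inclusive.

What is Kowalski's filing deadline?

5 months after April 27, 2024 is September 27, 2024.
From April 30, 2024 through September 19, 2024 inclusive is 143 days; tolling adds 143 days: September 27, 2024 + 143 days = February 17, 2025.
From September 21, 2024 through September 25, 2024 inclusive is 5 days; tolling adds 5 days: February 17, 2025 + 5 days = February 22, 2025.
February 22, 2025 is Saturday; February 23, 2025 is Sunday. The next qualifying day is February 24, 2025.

February 24, 2025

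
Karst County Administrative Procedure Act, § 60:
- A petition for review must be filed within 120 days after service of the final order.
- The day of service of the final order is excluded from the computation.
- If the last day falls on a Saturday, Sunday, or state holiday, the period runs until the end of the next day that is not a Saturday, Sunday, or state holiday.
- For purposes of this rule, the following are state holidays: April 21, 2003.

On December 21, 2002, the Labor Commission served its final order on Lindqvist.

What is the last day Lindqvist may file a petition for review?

April 22, 2003

120 days after December 21, 2002 is April 20, 2003.
April 20, 2003 is Sunday; April 21, 2003 is a listed holiday. The next qualifying day is April 22, 2003.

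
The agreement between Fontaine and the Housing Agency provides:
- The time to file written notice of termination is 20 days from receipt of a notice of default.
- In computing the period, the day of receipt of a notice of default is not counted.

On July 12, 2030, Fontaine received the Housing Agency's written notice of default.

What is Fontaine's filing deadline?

August 1, 2030

20 days after July 12, 2030 is August 1, 2030.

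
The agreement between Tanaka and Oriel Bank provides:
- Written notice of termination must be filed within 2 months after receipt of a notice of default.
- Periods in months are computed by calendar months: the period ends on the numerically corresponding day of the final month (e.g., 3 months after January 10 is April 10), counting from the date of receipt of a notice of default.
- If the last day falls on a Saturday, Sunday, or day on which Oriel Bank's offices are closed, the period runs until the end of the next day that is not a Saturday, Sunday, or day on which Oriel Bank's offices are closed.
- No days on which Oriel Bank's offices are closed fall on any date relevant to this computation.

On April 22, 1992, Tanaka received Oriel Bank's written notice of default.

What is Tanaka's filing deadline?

2 months after April 22, 1992 is June 22, 1992.
June 22, 1992 is a Monday and not a day on which Oriel Bank's offices are closed, so no extension applies.

June 22, 1992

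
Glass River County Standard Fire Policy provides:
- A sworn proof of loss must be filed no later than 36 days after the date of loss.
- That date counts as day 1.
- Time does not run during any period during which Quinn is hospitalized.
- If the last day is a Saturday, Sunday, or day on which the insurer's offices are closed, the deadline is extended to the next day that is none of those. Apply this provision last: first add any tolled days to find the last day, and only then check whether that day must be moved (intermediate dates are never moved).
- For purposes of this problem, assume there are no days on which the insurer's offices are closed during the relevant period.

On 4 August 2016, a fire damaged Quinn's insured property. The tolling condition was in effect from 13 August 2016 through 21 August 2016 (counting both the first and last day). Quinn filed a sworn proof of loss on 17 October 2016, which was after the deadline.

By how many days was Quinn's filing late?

28 days

Counting 4 August 2016 as day 1, day 36 is September 8, 2016.
From August 13, 2016 through August 21, 2016 inclusive is 9 days; tolling adds 9 days: September 8, 2016 + 9 days = September 17, 2016.
September 17, 2016 is Saturday; September 18, 2016 is Sunday. The next qualifying day is September 19, 2016.
The deadline is September 19, 2016; from September 19, 2016 to October 17, 2016 is 28 days.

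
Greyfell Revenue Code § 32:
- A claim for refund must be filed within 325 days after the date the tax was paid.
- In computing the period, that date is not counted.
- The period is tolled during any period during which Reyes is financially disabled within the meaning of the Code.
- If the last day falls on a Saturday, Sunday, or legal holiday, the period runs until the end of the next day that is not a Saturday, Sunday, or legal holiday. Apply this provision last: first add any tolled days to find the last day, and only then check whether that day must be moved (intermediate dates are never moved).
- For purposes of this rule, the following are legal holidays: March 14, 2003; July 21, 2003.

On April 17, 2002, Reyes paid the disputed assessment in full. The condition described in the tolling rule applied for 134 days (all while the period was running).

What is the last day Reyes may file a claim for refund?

July 22, 2003

325 days after April 17, 2002 is March 8, 2003.
Tolling adds 134 days: March 8, 2003 + 134 days = July 20, 2003.
July 20, 2003 is Sunday; July 21, 2003 is a listed holiday. The next qualifying day is July 22, 2003.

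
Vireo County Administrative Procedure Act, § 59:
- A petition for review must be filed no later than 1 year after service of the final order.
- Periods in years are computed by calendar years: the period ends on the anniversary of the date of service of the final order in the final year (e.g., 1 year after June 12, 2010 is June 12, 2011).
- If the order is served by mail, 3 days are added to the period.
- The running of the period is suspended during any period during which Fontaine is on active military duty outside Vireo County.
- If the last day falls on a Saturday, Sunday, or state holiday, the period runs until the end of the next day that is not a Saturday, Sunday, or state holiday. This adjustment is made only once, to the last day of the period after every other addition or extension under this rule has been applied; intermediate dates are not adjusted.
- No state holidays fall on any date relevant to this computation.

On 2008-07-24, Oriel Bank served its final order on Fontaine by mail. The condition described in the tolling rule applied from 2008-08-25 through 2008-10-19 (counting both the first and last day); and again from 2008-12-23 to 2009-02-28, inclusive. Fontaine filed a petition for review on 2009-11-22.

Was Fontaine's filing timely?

Yes

1 year after 2008-07-24 is July 24, 2009.
Service was by mail, adding 3 days: July 24, 2009 + 3 days = July 27, 2009.
From August 25, 2008 through October 19, 2008 inclusive is 56 days; tolling adds 56 days: July 27, 2009 + 56 days = September 21, 2009.
From December 23, 2008 through February 28, 2009 inclusive is 68 days; tolling adds 68 days: September 21, 2009 + 68 days = November 28, 2009.
November 28, 2009 is Saturday; November 29, 2009 is Sunday. The next qualifying day is November 30, 2009.
The deadline is November 30, 2009; the filing on November 22, 2009 is on or before that date.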